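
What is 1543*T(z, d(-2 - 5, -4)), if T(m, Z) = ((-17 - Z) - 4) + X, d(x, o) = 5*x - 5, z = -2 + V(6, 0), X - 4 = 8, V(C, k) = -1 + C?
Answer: 47833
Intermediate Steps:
X = 12 (X = 4 + 8 = 12)
z = 3 (z = -2 + (-1 + 6) = -2 + 5 = 3)
d(x, o) = -5 + 5*x
T(m, Z) = -9 - Z (T(m, Z) = ((-17 - Z) - 4) + 12 = (-21 - Z) + 12 = -9 - Z)
1543*T(z, d(-2 - 5, -4)) = 1543*(-9 - (-5 + 5*(-2 - 5))) = 1543*(-9 - (-5 + 5*(-7))) = 1543*(-9 - (-5 - 35)) = 1543*(-9 - 1*(-40)) = 1543*(-9 + 40) = 1543*31 = 47833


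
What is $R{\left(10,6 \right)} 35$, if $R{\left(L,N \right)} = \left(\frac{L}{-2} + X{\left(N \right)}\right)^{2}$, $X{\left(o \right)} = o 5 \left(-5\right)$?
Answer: $840875$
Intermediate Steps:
$X{\left(o \right)} = - 25 o$ ($X{\left(o \right)} = 5 o \left(-5\right) = - 25 o$)
$R{\left(L,N \right)} = \left(- 25 N - \frac{L}{2}\right)^{2}$ ($R{\left(L,N \right)} = \left(\frac{L}{-2} - 25 N\right)^{2} = \left(L \left(- \frac{1}{2}\right) - 25 N\right)^{2} = \left(- \frac{L}{2} - 25 N\right)^{2} = \left(- 25 N - \frac{L}{2}\right)^{2}$)
$R{\left(10,6 \right)} 35 = \frac{\left(10 + 50 \cdot 6\right)^{2}}{4} \cdot 35 = \frac{\left(10 + 300\right)^{2}}{4} \cdot 35 = \frac{310^{2}}{4} \cdot 35 = \frac{1}{4} \cdot 96100 \cdot 35 = 24025 \cdot 35 = 840875$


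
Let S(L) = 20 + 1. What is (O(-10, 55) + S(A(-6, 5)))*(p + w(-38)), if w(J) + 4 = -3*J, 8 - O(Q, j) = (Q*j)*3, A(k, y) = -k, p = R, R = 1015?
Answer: 1888875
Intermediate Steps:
p = 1015
O(Q, j) = 8 - 3*Q*j (O(Q, j) = 8 - Q*j*3 = 8 - 3*Q*j)
w(J) = -4 - 3*J
S(L) = 21
(O(-10, 55) + S(A(-6, 5)))*(p + w(-38)) = ((8 - 3*(-10)*55) + 21)*(1015 + (-4 - 3*(-38))) = ((8 + 1650) + 21)*(1015 + (-4 + 114)) = (1658 + 21)*(1015 + 110) = 1679*1125 = 1888875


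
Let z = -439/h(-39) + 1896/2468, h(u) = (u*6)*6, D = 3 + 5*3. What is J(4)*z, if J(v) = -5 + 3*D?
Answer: 45881591/866268 ≈ 52.965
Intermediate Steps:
D = 18 (D = 3 + 15 = 18)
h(u) = 36*u (h(u) = (6*u)*6 = 36*u)
J(v) = 49 (J(v) = -5 + 3*18 = -5 + 54 = 49)
z = 936359/866268 (z = -439/(36*(-39)) + 1896/2468 = -439/(-1404) + 1896*(1/2468) = -439*(-1/1404) + 474/617 = 439/1404 + 474/617 = 936359/866268 ≈ 1.0809)
J(4)*z = 49*(936359/866268) = 45881591/866268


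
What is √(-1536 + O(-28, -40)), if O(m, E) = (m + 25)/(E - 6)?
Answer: I*√3250038/46 ≈ 39.191*I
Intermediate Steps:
O(m, E) = (25 + m)/(-6 + E)
√(-1536 + O(-28, -40)) = √(-1536 + (25 - 28)/(-6 - 40)) = √(-1536 - 3/(-46)) = √(-1536 - 1/46*(-3)) = √(-1536 + 3/46) = √(-70653/46) = I*√3250038/46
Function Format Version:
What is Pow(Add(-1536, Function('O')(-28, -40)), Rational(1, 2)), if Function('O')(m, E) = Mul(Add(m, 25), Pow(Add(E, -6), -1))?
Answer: Mul(Rational(1, 46), I, Pow(3250038, Rational(1, 2))) ≈ Mul(39.191, I)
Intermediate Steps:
Function('O')(m, E) = Mul(Pow(Add(-6, E), -1), Add(25, m)) (Function('O')(m, E) = Mul(Add(25, m), Pow(Add(-6, E), -1)) = Mul(Pow(Add(-6, E), -1), Add(25, m)))
Pow(Add(-1536, Function('O')(-28, -40)), Rational(1, 2)) = Pow(Add(-1536, Mul(Pow(Add(-6, -40), -1), Add(25, -28))), Rational(1, 2)) = Pow(Add(-1536, Mul(Pow(-46, -1), -3)), Rational(1, 2)) = Pow(Add(-1536, Mul(Rational(-1, 46), -3)), Rational(1, 2)) = Pow(Add(-1536, Rational(3, 46)), Rational(1, 2)) = Pow(Rational(-70653, 46), Rational(1, 2)) = Mul(Rational(1, 46), I, Pow(3250038, Rational(1, 2)))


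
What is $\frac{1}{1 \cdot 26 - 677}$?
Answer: $- \frac{1}{651} \approx -0.0015361$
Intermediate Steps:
$\frac{1}{1 \cdot 26 - 677} = \frac{1}{26 - 677} = \frac{1}{-651} = - \frac{1}{651}$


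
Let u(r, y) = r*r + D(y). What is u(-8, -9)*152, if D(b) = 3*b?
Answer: 5624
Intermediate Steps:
u(r, y) = r² + 3*y (u(r, y) = r*r + 3*y = r² + 3*y)
u(-8, -9)*152 = ((-8)² + 3*(-9))*152 = (64 - 27)*152 = 37*152 = 5624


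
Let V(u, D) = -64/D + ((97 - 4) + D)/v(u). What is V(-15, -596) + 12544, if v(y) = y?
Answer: 28111027/2235 ≈ 12578.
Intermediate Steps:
V(u, D) = -64/D + (93 + D)/u (V(u, D) = -64/D + ((97 - 4) + D)/u = -64/D + (93 + D)/u)
V(-15, -596) + 12544 = (-64/(-596) + 93/(-15) - 596/(-15)) + 12544 = (-64*(-1/596) + 93*(-1/15) - 596*(-1/15)) + 12544 = (16/149 - 31/5 + 596/15) + 12544 = 75187/2235 + 12544 = 28111027/2235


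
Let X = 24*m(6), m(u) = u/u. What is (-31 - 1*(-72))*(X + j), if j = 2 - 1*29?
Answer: -123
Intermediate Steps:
m(u) = 1
j = -27 (j = 2 - 29 = -27)
X = 24 (X = 24*1 = 24)
(-31 - 1*(-72))*(X + j) = (-31 - 1*(-72))*(24 - 27) = (-31 + 72)*(-3) = 41*(-3) = -123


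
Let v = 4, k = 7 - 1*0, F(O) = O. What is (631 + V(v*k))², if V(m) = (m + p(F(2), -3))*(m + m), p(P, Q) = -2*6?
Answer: 2331729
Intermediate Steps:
p(P, Q) = -12
k = 7 (k = 7 + 0 = 7)
V(m) = 2*m*(-12 + m) (V(m) = (m - 12)*(m + m) = (-12 + m)*(2*m) = 2*m*(-12 + m))
(631 + V(v*k))² = (631 + 2*(4*7)*(-12 + 4*7))² = (631 + 2*28*(-12 + 28))² = (631 + 2*28*16)² = (631 + 896)² = 1527² = 2331729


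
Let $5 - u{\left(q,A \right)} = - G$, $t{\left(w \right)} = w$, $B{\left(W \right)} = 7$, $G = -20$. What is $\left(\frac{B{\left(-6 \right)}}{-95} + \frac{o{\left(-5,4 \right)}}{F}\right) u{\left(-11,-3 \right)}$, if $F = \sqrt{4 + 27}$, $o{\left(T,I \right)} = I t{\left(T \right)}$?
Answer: $\frac{21}{19} + \frac{300 \sqrt{31}}{31} \approx 54.987$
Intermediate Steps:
$o{\left(T,I \right)} = I T$
$u{\left(q,A \right)} = -15$ ($u{\left(q,A \right)} = 5 - \left(-1\right) \left(-20\right) = 5 - 20 = -15$)
$F = \sqrt{31} \approx 5.5678$
$\left(\frac{B{\left(-6 \right)}}{-95} + \frac{o{\left(-5,4 \right)}}{F}\right) u{\left(-11,-3 \right)} = \left(\frac{7}{-95} + \frac{4 \left(-5\right)}{\sqrt{31}}\right) \left(-15\right) = \left(7 \left(- \frac{1}{95}\right) - 20 \frac{\sqrt{31}}{31}\right) \left(-15\right) = \left(- \frac{7}{95} - \frac{20 \sqrt{31}}{31}\right) \left(-15\right) = \frac{21}{19} + \frac{300 \sqrt{31}}{31}$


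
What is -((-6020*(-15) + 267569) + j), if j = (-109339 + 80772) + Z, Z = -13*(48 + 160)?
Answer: -326598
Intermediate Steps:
Z = -2704 (Z = -13*208 = -2704)
j = -31271 (j = (-109339 + 80772) - 2704 = -28567 - 2704 = -31271)
-((-6020*(-15) + 267569) + j) = -((-6020*(-15) + 267569) - 31271) = -((90300 + 267569) - 31271) = -(357869 - 31271) = -1*326598 = -326598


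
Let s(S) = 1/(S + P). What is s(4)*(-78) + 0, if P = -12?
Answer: 39/4 ≈ 9.7500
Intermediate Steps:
s(S) = 1/(-12 + S) (s(S) = 1/(S - 12) = 1/(-12 + S))
s(4)*(-78) + 0 = -78/(-12 + 4) + 0 = -78/(-8) + 0 = -1/8*(-78) + 0 = 39/4 + 0 = 39/4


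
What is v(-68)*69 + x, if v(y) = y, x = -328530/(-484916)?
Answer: -1137448671/242458 ≈ -4691.3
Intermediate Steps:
x = 164265/242458 (x = -328530*(-1/484916) = 164265/242458 ≈ 0.67750)
v(-68)*69 + x = -68*69 + 164265/242458 = -4692 + 164265/242458 = -1137448671/242458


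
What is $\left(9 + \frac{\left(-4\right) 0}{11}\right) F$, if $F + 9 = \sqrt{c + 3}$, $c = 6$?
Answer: $-54$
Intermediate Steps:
$F = -6$ ($F = -9 + \sqrt{6 + 3} = -9 + \sqrt{9} = -9 + 3 = -6$)
$\left(9 + \frac{\left(-4\right) 0}{11}\right) F = \left(9 + \frac{\left(-4\right) 0}{11}\right) \left(-6\right) = \left(9 + 0 \cdot \frac{1}{11}\right) \left(-6\right) = \left(9 + 0\right) \left(-6\right) = 9 \left(-6\right) = -54$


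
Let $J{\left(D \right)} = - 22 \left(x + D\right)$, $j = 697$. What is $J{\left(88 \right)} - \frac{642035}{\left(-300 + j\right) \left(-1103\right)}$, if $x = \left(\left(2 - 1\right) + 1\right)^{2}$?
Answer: $- \frac{885649349}{437891} \approx -2022.5$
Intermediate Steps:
$x = 4$ ($x = \left(1 + 1\right)^{2} = 2^{2} = 4$)
$J{\left(D \right)} = -88 - 22 D$ ($J{\left(D \right)} = - 22 \left(4 + D\right) = -88 - 22 D$)
$J{\left(88 \right)} - \frac{642035}{\left(-300 + j\right) \left(-1103\right)} = \left(-88 - 1936\right) - \frac{642035}{\left(-300 + 697\right) \left(-1103\right)} = \left(-88 - 1936\right) - \frac{642035}{397 \left(-1103\right)} = -2024 - \frac{642035}{-437891} = -2024 - 642035 \left(- \frac{1}{437891}\right) = -2024 - - \frac{642035}{437891} = -2024 + \frac{642035}{437891} = - \frac{885649349}{437891}$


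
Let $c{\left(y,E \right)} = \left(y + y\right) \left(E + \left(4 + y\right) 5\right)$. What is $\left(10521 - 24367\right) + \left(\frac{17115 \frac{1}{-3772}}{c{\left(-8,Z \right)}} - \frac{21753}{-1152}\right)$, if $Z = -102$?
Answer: $- \frac{12726038331}{920368} \approx -13827.0$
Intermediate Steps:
$c{\left(y,E \right)} = 2 y \left(20 + E + 5 y\right)$ ($c{\left(y,E \right)} = 2 y \left(E + \left(20 + 5 y\right)\right) = 2 y \left(20 + E + 5 y\right)$)
$\left(10521 - 24367\right) + \left(\frac{17115 \frac{1}{-3772}}{c{\left(-8,Z \right)}} - \frac{21753}{-1152}\right) = \left(10521 - 24367\right) + \left(\frac{17115 \frac{1}{-3772}}{2 \left(-8\right) \left(20 - 102 + 5 \left(-8\right)\right)} - \frac{21753}{-1152}\right) = \left(10521 - 24367\right) + \left(\frac{17115 \left(- \frac{1}{3772}\right)}{2 \left(-8\right) \left(20 - 102 - 40\right)} - - \frac{2417}{128}\right) = -13846 + \left(- \frac{17115}{3772 \cdot 2 \left(-8\right) \left(-122\right)} + \frac{2417}{128}\right) = -13846 + \left(- \frac{17115}{3772 \cdot 1952} + \frac{2417}{128}\right) = -13846 + \left(\left(- \frac{17115}{3772}\right) \frac{1}{1952} + \frac{2417}{128}\right) = -13846 + \left(- \frac{17115}{7362944} + \frac{2417}{128}\right) = -13846 + \frac{17376997}{920368} = - \frac{12726038331}{920368}$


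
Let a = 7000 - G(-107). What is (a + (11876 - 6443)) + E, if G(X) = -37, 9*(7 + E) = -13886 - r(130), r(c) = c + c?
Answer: 98021/9 ≈ 10891.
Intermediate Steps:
r(c) = 2*c
E = -14209/9 (E = -7 + (-13886 - 2*130)/9 = -7 + (-13886 - 1*260)/9 = -7 + (-13886 - 260)/9 = -7 + (⅑)*(-14146) = -7 - 14146/9 = -14209/9 ≈ -1578.8)
a = 7037 (a = 7000 - 1*(-37) = 7000 + 37 = 7037)
(a + (11876 - 6443)) + E = (7037 + (11876 - 6443)) - 14209/9 = (7037 + 5433) - 14209/9 = 12470 - 14209/9 = 98021/9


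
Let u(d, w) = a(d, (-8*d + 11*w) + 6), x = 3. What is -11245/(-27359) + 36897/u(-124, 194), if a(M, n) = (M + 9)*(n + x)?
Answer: 1014879534/3287867825 ≈ 0.30867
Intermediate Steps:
a(M, n) = (3 + n)*(9 + M) (a(M, n) = (M + 9)*(n + 3) = (9 + M)*(3 + n) = (3 + n)*(9 + M))
u(d, w) = 81 - 69*d + 99*w + d*(6 - 8*d + 11*w) (u(d, w) = 27 + 3*d + 9*((-8*d + 11*w) + 6) + d*((-8*d + 11*w) + 6) = 27 + 3*d + 9*(6 - 8*d + 11*w) + d*(6 - 8*d + 11*w) = 27 + 3*d + (54 - 72*d + 99*w) + d*(6 - 8*d + 11*w) = 81 - 69*d + 99*w + d*(6 - 8*d + 11*w))
-11245/(-27359) + 36897/u(-124, 194) = -11245/(-27359) + 36897/(81 - 69*(-124) + 99*194 - 124*(6 - 8*(-124) + 11*194)) = -11245*(-1/27359) + 36897/(81 + 8556 + 19206 - 124*(6 + 992 + 2134)) = 11245/27359 + 36897/(81 + 8556 + 19206 - 124*3132) = 11245/27359 + 36897/(81 + 8556 + 19206 - 388368) = 11245/27359 + 36897/(-360525) = 11245/27359 + 36897*(-1/360525) = 11245/27359 - 12299/120175 = 1014879534/3287867825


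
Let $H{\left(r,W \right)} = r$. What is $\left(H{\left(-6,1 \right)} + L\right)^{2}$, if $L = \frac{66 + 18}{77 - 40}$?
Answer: $\frac{19044}{1369} \approx 13.911$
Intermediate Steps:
$L = \frac{84}{37} \approx 2.2703$
$\left(H{\left(-6,1 \right)} + L\right)^{2} = \left(-6 + \frac{84}{37}\right)^{2} = \left(- \frac{138}{37}\right)^{2} = \frac{19044}{1369}$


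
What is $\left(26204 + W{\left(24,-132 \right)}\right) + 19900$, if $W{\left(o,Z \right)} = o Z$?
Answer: $42936$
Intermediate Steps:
$W{\left(o,Z \right)} = Z o$
$\left(26204 + W{\left(24,-132 \right)}\right) + 19900 = \left(26204 - 3168\right) + 19900 = 23036 + 19900 = 42936$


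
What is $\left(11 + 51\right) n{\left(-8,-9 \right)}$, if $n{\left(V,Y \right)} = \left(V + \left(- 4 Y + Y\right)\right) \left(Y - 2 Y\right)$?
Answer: $10602$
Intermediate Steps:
$n{\left(V,Y \right)} = - Y \left(V - 3 Y\right)$ ($n{\left(V,Y \right)} = \left(V - 3 Y\right) \left(- Y\right) = - Y \left(V - 3 Y\right)$)
$\left(11 + 51\right) n{\left(-8,-9 \right)} = \left(11 + 51\right) \left(- 9 \left(\left(-1\right) \left(-8\right) + 3 \left(-9\right)\right)\right) = 62 \left(- 9 \left(8 - 27\right)\right) = 62 \left(\left(-9\right) \left(-19\right)\right) = 62 \cdot 171 = 10602$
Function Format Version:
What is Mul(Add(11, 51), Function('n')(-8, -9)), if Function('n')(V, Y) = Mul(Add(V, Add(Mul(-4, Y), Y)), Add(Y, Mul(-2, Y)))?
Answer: 10602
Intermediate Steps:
Function('n')(V, Y) = Mul(-1, Y, Add(V, Mul(-3, Y))) (Function('n')(V, Y) = Mul(Add(V, Mul(-3, Y)), Mul(-1, Y)) = Mul(-1, Y, Add(V, Mul(-3, Y))))
Mul(Add(11, 51), Function('n')(-8, -9)) = Mul(Add(11, 51), Mul(-9, Add(Mul(-1, -8), Mul(3, -9)))) = Mul(62, Mul(-9, Add(8, -27))) = Mul(62, Mul(-9, -19)) = Mul(62, 171) = 10602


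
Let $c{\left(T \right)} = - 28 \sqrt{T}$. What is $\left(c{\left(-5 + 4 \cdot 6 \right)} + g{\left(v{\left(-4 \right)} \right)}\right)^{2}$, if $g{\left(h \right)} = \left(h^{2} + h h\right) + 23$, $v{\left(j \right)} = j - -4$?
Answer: $15425 - 1288 \sqrt{19} \approx 9810.7$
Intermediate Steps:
$v{\left(j \right)} = 4 + j$ ($v{\left(j \right)} = j + 4 = 4 + j$)
$g{\left(h \right)} = 23 + 2 h^{2}$ ($g{\left(h \right)} = \left(h^{2} + h^{2}\right) + 23 = 2 h^{2} + 23 = 23 + 2 h^{2}$)
$\left(c{\left(-5 + 4 \cdot 6 \right)} + g{\left(v{\left(-4 \right)} \right)}\right)^{2} = \left(- 28 \sqrt{-5 + 4 \cdot 6} + \left(23 + 2 \left(4 - 4\right)^{2}\right)\right)^{2} = \left(- 28 \sqrt{-5 + 24} + \left(23 + 2 \cdot 0^{2}\right)\right)^{2} = \left(- 28 \sqrt{19} + \left(23 + 2 \cdot 0\right)\right)^{2} = \left(- 28 \sqrt{19} + \left(23 + 0\right)\right)^{2} = \left(- 28 \sqrt{19} + 23\right)^{2} = \left(23 - 28 \sqrt{19}\right)^{2}$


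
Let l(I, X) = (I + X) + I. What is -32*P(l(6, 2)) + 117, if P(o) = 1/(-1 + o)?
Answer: 1489/13 ≈ 114.54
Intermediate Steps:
l(I, X) = X + 2*I
-32*P(l(6, 2)) + 117 = -32/(-1 + (2 + 2*6)) + 117 = -32/(-1 + (2 + 12)) + 117 = -32/(-1 + 14) + 117 = -32/13 + 117 = 1489/13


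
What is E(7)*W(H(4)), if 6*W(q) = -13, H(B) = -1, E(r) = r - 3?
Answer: -26/3 ≈ -8.6667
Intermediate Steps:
E(r) = -3 + r
W(q) = -13/6 (W(q) = (1/6)*(-13) = -13/6)
E(7)*W(H(4)) = (-3 + 7)*(-13/6) = 4*(-13/6) = -26/3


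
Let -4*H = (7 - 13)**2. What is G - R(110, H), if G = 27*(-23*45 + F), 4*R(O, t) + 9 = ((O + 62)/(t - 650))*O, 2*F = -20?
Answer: -74349889/2636 ≈ -28206.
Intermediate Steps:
F = -10 (F = (1/2)*(-20) = -10)
H = -9 (H = -(7 - 13)**2/4 = -1/4*(-6)**2 = -1/4*36 = -9)
R(O, t) = -9/4 + O*(62 + O)/(4*(-650 + t)) (R(O, t) = -9/4 + (((O + 62)/(t - 650))*O)/4 = -9/4 + (((62 + O)/(-650 + t))*O)/4 = -9/4 + (O*(62 + O)/(-650 + t))/4 = -9/4 + O*(62 + O)/(4*(-650 + t)))
G = -28215 (G = 27*(-23*45 - 10) = 27*(-1035 - 10) = 27*(-1045) = -28215)
G - R(110, H) = -28215 - (5850 + 110**2 - 9*(-9) + 62*110)/(4*(-650 - 9)) = -28215 - (5850 + 12100 + 81 + 6820)/(4*(-659)) = -28215 - (-1)*24851/(4*659) = -28215 - 1*(-24851/2636) = -28215 + 24851/2636 = -74349889/2636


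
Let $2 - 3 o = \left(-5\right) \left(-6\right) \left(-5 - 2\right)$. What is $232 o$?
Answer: $\frac{49184}{3} \approx 16395.0$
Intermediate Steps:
$o = \frac{212}{3}$ ($o = \frac{2}{3} - \frac{\left(-5\right) \left(-6\right) \left(-5 - 2\right)}{3} = \frac{2}{3} - \frac{30 \left(-5 - 2\right)}{3} = \frac{2}{3} - \frac{30 \left(-7\right)}{3} = \frac{2}{3} - -70 = \frac{2}{3} + 70 = \frac{212}{3} \approx 70.667$)
$232 o = 232 \cdot \frac{212}{3} = \frac{49184}{3}$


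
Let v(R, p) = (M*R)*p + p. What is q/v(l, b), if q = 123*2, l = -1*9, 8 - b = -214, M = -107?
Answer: 41/35668 ≈ 0.0011495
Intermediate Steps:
b = 222 (b = 8 - 1*(-214) = 8 + 214 = 222)
l = -9
v(R, p) = p - 107*R*p (v(R, p) = (-107*R)*p + p = -107*R*p + p = p - 107*R*p)
q = 246
q/v(l, b) = 246/((222*(1 - 107*(-9)))) = 246/((222*(1 + 963))) = 246/((222*964)) = 246/214008 = 246*(1/214008) = 41/35668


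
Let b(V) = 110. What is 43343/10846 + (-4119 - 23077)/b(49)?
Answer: -13190913/54230 ≈ -243.24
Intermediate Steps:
43343/10846 + (-4119 - 23077)/b(49) = 43343/10846 + (-4119 - 23077)/110 = 43343*(1/10846) - 27196*1/110 = 43343/10846 - 13598/55 = -13190913/54230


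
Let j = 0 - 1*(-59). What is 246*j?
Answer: 14514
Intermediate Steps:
j = 59 (j = 0 + 59 = 59)
246*j = 246*59 = 14514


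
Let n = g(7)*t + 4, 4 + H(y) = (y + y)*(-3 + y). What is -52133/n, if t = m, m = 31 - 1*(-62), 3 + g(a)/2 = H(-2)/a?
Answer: 364931/902 ≈ 404.58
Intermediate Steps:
H(y) = -4 + 2*y*(-3 + y) (H(y) = -4 + (y + y)*(-3 + y) = -4 + (2*y)*(-3 + y) = -4 + 2*y*(-3 + y))
g(a) = -6 + 32/a (g(a) = -6 + 2*((-4 - 6*(-2) + 2*(-2)**2)/a) = -6 + 2*((-4 + 12 + 2*4)/a) = -6 + 2*((-4 + 12 + 8)/a) = -6 + 2*(16/a) = -6 + 32/a)
m = 93 (m = 31 + 62 = 93)
t = 93
n = -902/7 (n = (-6 + 32/7)*93 + 4 = -10/7*93 + 4 = -930/7 + 4 = -902/7 ≈ -128.86)
-52133/n = -52133/(-902/7) = -52133*(-7/902) = 364931/902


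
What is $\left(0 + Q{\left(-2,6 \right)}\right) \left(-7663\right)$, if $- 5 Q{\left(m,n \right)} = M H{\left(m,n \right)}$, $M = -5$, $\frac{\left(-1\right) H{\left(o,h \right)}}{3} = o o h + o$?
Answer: $505758$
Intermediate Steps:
$H{\left(o,h \right)} = - 3 o - 3 h o^{2}$ ($H{\left(o,h \right)} = - 3 \left(o o h + o\right) = - 3 \left(o^{2} h + o\right) = - 3 \left(h o^{2} + o\right) = - 3 \left(o + h o^{2}\right) = - 3 o - 3 h o^{2}$)
$Q{\left(m,n \right)} = - 3 m \left(1 + m n\right)$ ($Q{\left(m,n \right)} = - \frac{\left(-5\right) \left(- 3 m \left(1 + n m\right)\right)}{5} = - \frac{\left(-5\right) \left(- 3 m \left(1 + m n\right)\right)}{5} = - \frac{15 m \left(1 + m n\right)}{5} = - 3 m \left(1 + m n\right)$)
$\left(0 + Q{\left(-2,6 \right)}\right) \left(-7663\right) = \left(0 - - 6 \left(1 - 12\right)\right) \left(-7663\right) = \left(0 - \left(-6\right) \left(-11\right)\right) \left(-7663\right) = \left(0 - 66\right) \left(-7663\right) = \left(-66\right) \left(-7663\right) = 505758$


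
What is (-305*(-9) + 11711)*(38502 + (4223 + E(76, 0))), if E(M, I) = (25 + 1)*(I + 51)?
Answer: 636801256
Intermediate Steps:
E(M, I) = 1326 + 26*I (E(M, I) = 26*(51 + I) = 1326 + 26*I)
(-305*(-9) + 11711)*(38502 + (4223 + E(76, 0))) = (-305*(-9) + 11711)*(38502 + (4223 + (1326 + 26*0))) = (2745 + 11711)*(38502 + (4223 + (1326 + 0))) = 14456*(38502 + (4223 + 1326)) = 14456*(38502 + 5549) = 14456*44051 = 636801256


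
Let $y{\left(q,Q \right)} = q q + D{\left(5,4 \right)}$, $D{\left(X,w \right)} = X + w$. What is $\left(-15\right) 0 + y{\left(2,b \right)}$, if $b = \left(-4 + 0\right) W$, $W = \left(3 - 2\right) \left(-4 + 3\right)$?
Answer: $13$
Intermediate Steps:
$W = -1$ ($W = 1 \left(-1\right) = -1$)
$b = 4$ ($b = \left(-4 + 0\right) \left(-1\right) = \left(-4\right) \left(-1\right) = 4$)
$y{\left(q,Q \right)} = 9 + q^{2}$ ($y{\left(q,Q \right)} = q q + \left(5 + 4\right) = q^{2} + 9 = 9 + q^{2}$)
$\left(-15\right) 0 + y{\left(2,b \right)} = \left(-15\right) 0 + \left(9 + 2^{2}\right) = 0 + \left(9 + 4\right) = 0 + 13 = 13$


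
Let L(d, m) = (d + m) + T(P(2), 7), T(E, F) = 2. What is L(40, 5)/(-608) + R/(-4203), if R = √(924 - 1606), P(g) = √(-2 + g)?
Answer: -47/608 - I*√682/4203 ≈ -0.077303 - 0.0062134*I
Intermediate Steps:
R = I*√682 (R = √(-682) = I*√682 ≈ 26.115*I)
L(d, m) = 2 + d + m (L(d, m) = (d + m) + 2 = 2 + d + m)
L(40, 5)/(-608) + R/(-4203) = (2 + 40 + 5)/(-608) + (I*√682)/(-4203) = 47*(-1/608) + (I*√682)*(-1/4203) = -47/608 - I*√682/4203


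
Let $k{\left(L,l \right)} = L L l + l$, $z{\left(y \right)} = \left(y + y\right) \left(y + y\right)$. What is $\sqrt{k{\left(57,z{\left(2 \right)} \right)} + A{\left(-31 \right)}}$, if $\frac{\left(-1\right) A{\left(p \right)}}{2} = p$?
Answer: $\sqrt{52062} \approx 228.17$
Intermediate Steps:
$A{\left(p \right)} = - 2 p$
$z{\left(y \right)} = 4 y^{2}$ ($z{\left(y \right)} = 2 y 2 y = 4 y^{2}$)
$k{\left(L,l \right)} = l + l L^{2}$ ($k{\left(L,l \right)} = L^{2} l + l = l L^{2} + l = l + l L^{2}$)
$\sqrt{k{\left(57,z{\left(2 \right)} \right)} + A{\left(-31 \right)}} = \sqrt{4 \cdot 2^{2} \left(1 + 57^{2}\right) - -62} = \sqrt{4 \cdot 4 \left(1 + 3249\right) + 62} = \sqrt{16 \cdot 3250 + 62} = \sqrt{52000 + 62} = \sqrt{52062}$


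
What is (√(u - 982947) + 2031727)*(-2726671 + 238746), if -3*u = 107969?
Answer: -5054784396475 - 2487925*I*√9170430/3 ≈ -5.0548e+12 - 2.5114e+9*I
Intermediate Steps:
u = -107969/3 (u = -⅓*107969 = -107969/3 ≈ -35990.)
(√(u - 982947) + 2031727)*(-2726671 + 238746) = (√(-107969/3 - 982947) + 2031727)*(-2726671 + 238746) = (√(-3056810/3) + 2031727)*(-2487925) = (I*√9170430/3 + 2031727)*(-2487925) = (2031727 + I*√9170430/3)*(-2487925) = -5054784396475 - 2487925*I*√9170430/3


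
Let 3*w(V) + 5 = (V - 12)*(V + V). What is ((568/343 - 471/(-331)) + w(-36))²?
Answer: 154331960057336356/116007678801 ≈ 1.3304e+6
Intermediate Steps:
w(V) = -5/3 + 2*V*(-12 + V)/3 (w(V) = -5/3 + ((V - 12)*(V + V))/3 = -5/3 + ((-12 + V)*(2*V))/3 = -5/3 + (2*V*(-12 + V))/3 = -5/3 + 2*V*(-12 + V)/3)
((568/343 - 471/(-331)) + w(-36))² = ((568/343 - 471/(-331)) + (-5/3 - 8*(-36) + (⅔)*(-36)²))² = ((568*(1/343) - 471*(-1/331)) + (-5/3 + 288 + (⅔)*1296))² = ((568/343 + 471/331) + (-5/3 + 288 + 864))² = (349561/113533 + 3451/3)² = (392851066/340599)² = 154331960057336356/116007678801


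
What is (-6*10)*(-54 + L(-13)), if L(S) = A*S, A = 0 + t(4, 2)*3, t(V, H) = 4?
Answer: 12600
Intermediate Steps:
A = 12 (A = 0 + 4*3 = 0 + 12 = 12)
L(S) = 12*S
(-6*10)*(-54 + L(-13)) = (-6*10)*(-54 + 12*(-13)) = -60*(-54 - 156) = -60*(-210) = 12600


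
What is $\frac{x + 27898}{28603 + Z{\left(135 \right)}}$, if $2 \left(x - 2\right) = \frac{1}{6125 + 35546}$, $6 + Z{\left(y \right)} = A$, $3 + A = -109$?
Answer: $\frac{2325241801}{2373996870} \approx 0.97946$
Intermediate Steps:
$A = -112$ ($A = -3 - 109 = -112$)
$Z{\left(y \right)} = -118$ ($Z{\left(y \right)} = -6 - 112 = -118$)
$x = \frac{166685}{83342}$ ($x = 2 + \frac{1}{2 \left(6125 + 35546\right)} = 2 + \frac{1}{2 \cdot 41671} = 2 + \frac{1}{2} \cdot \frac{1}{41671} = 2 + \frac{1}{83342} = \frac{166685}{83342} \approx 2.0$)
$\frac{x + 27898}{28603 + Z{\left(135 \right)}} = \frac{\frac{166685}{83342} + 27898}{28603 - 118} = \frac{2325241801}{83342 \cdot 28485} = \frac{2325241801}{83342} \cdot \frac{1}{28485} = \frac{2325241801}{2373996870}$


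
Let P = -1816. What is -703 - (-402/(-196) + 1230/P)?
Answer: -31338995/44492 ≈ -704.37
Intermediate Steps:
-703 - (-402/(-196) + 1230/P) = -703 - (-402/(-196) + 1230/(-1816)) = -703 - (-402*(-1/196) + 1230*(-1/1816)) = -703 - (201/98 - 615/908) = -703 - 1*61119/44492 = -703 - 61119/44492 = -31338995/44492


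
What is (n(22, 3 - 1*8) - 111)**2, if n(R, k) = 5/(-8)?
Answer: 797449/64 ≈ 12460.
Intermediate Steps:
n(R, k) = -5/8 (n(R, k) = 5*(-1/8) = -5/8)
(n(22, 3 - 1*8) - 111)**2 = (-5/8 - 111)**2 = (-893/8)**2 = 797449/64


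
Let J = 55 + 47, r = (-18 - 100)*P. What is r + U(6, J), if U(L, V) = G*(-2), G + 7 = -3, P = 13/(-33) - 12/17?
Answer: 84026/561 ≈ 149.78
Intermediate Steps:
P = -617/561 (P = 13*(-1/33) - 12*1/17 = -13/33 - 12/17 = -617/561 ≈ -1.0998)
G = -10 (G = -7 - 3 = -10)
r = 72806/561 (r = (-18 - 100)*(-617/561) = -118*(-617/561) = 72806/561 ≈ 129.78)
J = 102
U(L, V) = 20 (U(L, V) = -10*(-2) = 20)
r + U(6, J) = 72806/561 + 20 = 84026/561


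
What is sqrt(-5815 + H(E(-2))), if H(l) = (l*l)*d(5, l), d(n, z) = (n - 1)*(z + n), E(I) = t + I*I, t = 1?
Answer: 3*I*sqrt(535) ≈ 69.39*I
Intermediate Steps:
E(I) = 1 + I**2 (E(I) = 1 + I*I = 1 + I**2)
d(n, z) = (-1 + n)*(n + z)
H(l) = l**2*(20 + 4*l) (H(l) = (l*l)*(5**2 - 1*5 - l + 5*l) = l**2*(25 - 5 - l + 5*l) = l**2*(20 + 4*l))
sqrt(-5815 + H(E(-2))) = sqrt(-5815 + 4*(1 + (-2)**2)**2*(5 + (1 + (-2)**2))) = sqrt(-5815 + 4*(1 + 4)**2*(5 + (1 + 4))) = sqrt(-5815 + 4*5**2*(5 + 5)) = sqrt(-5815 + 4*25*10) = sqrt(-5815 + 1000) = sqrt(-4815) = 3*I*sqrt(535)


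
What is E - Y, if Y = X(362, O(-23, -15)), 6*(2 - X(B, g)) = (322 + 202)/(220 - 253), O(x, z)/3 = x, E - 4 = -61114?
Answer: -6050350/99 ≈ -61115.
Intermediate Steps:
E = -61110 (E = 4 - 61114 = -61110)
O(x, z) = 3*x
X(B, g) = 460/99 (X(B, g) = 2 - (322 + 202)/(6*(220 - 253)) = 2 - 262/(3*(-33)) = 2 - 262*(-1)/(3*33) = 2 - ⅙*(-524/33) = 2 + 262/99 = 460/99)
Y = 460/99 ≈ 4.6465
E - Y = -61110 - 1*460/99 = -61110 - 460/99 = -6050350/99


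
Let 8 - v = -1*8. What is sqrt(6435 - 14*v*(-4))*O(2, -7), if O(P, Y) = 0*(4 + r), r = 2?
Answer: 0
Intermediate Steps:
v = 16 (v = 8 - (-1)*8 = 8 - 1*(-8) = 8 + 8 = 16)
O(P, Y) = 0 (O(P, Y) = 0*(4 + 2) = 0*6 = 0)
sqrt(6435 - 14*v*(-4))*O(2, -7) = sqrt(6435 - 14*16*(-4))*0 = sqrt(6435 - 224*(-4))*0 = sqrt(6435 + 896)*0 = sqrt(7331)*0 = 0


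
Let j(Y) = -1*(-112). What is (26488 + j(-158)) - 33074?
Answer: -6474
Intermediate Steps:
j(Y) = 112
(26488 + j(-158)) - 33074 = (26488 + 112) - 33074 = 26600 - 33074 = -6474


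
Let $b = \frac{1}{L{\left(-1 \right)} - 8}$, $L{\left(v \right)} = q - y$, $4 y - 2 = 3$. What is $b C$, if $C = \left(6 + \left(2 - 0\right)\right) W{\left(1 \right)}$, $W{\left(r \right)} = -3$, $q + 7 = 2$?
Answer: $\frac{32}{19} \approx 1.6842$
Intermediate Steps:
$q = -5$ ($q = -7 + 2 = -5$)
$y = \frac{5}{4}$ ($y = \frac{1}{2} + \frac{1}{4} \cdot 3 = \frac{1}{2} + \frac{3}{4} = \frac{5}{4} \approx 1.25$)
$L{\left(v \right)} = - \frac{25}{4}$ ($L{\left(v \right)} = -5 - \frac{5}{4} = - \frac{25}{4}$)
$b = - \frac{4}{57}$ ($b = \frac{1}{- \frac{25}{4} - 8} = \frac{1}{- \frac{57}{4}} = - \frac{4}{57} \approx -0.070175$)
$C = -24$ ($C = \left(6 + \left(2 - 0\right)\right) \left(-3\right) = \left(6 + \left(2 + 0\right)\right) \left(-3\right) = \left(6 + 2\right) \left(-3\right) = 8 \left(-3\right) = -24$)
$b C = \left(- \frac{4}{57}\right) \left(-24\right) = \frac{32}{19}$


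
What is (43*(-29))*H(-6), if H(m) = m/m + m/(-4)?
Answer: -6235/2 ≈ -3117.5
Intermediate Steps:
H(m) = 1 - m/4 (H(m) = 1 + m*(-¼) = 1 - m/4)
(43*(-29))*H(-6) = (43*(-29))*(1 - ¼*(-6)) = -1247*(1 + 3/2) = -1247*5/2 = -6235/2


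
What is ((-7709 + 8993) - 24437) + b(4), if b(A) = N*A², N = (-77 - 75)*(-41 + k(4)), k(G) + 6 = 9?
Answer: 69263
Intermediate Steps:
k(G) = 3 (k(G) = -6 + 9 = 3)
N = 5776 (N = (-77 - 75)*(-41 + 3) = -152*(-38) = 5776)
b(A) = 5776*A²
((-7709 + 8993) - 24437) + b(4) = ((-7709 + 8993) - 24437) + 5776*4² = (1284 - 24437) + 5776*16 = -23153 + 92416 = 69263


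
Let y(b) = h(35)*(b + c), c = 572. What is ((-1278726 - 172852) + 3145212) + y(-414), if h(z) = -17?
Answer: 1690948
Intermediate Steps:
y(b) = -9724 - 17*b (y(b) = -17*(b + 572) = -17*(572 + b) = -9724 - 17*b)
((-1278726 - 172852) + 3145212) + y(-414) = ((-1278726 - 172852) + 3145212) + (-9724 - 17*(-414)) = (-1451578 + 3145212) + (-9724 + 7038) = 1693634 - 2686 = 1690948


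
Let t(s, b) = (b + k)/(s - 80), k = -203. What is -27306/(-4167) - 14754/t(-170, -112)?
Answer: -113787986/9723 ≈ -11703.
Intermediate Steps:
t(s, b) = (-203 + b)/(-80 + s) (t(s, b) = (b - 203)/(s - 80) = (-203 + b)/(-80 + s))
-27306/(-4167) - 14754/t(-170, -112) = -27306/(-4167) - 14754*(-80 - 170)/(-203 - 112) = -27306*(-1/4167) - 14754/(-315/(-250)) = 3034/463 - 14754/((-1/250*(-315))) = 3034/463 - 14754/63/50 = 3034/463 - 14754*50/63 = 3034/463 - 245900/21 = -113787986/9723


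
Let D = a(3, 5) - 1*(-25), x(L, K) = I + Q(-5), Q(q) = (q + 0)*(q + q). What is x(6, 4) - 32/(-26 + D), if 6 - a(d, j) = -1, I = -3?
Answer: 125/3 ≈ 41.667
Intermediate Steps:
a(d, j) = 7 (a(d, j) = 6 - 1*(-1) = 6 + 1 = 7)
Q(q) = 2*q² (Q(q) = q*(2*q) = 2*q²)
x(L, K) = 47 (x(L, K) = -3 + 2*(-5)² = -3 + 2*25 = -3 + 50 = 47)
D = 32 (D = 7 - 1*(-25) = 7 + 25 = 32)
x(6, 4) - 32/(-26 + D) = 47 - 32/(-26 + 32) = 47 - 32/6 = 47 - 32*⅙ = 47 - 16/3 = 125/3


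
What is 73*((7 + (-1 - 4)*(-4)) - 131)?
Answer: -7592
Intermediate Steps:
73*((7 + (-1 - 4)*(-4)) - 131) = 73*((7 - 5*(-4)) - 131) = 73*((7 + 20) - 131) = 73*(27 - 131) = 73*(-104) = -7592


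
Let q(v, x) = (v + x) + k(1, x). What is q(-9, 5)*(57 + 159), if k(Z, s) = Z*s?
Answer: 216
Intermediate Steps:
q(v, x) = v + 2*x (q(v, x) = (v + x) + 1*x = (v + x) + x = v + 2*x)
q(-9, 5)*(57 + 159) = (-9 + 2*5)*(57 + 159) = (-9 + 10)*216 = 1*216 = 216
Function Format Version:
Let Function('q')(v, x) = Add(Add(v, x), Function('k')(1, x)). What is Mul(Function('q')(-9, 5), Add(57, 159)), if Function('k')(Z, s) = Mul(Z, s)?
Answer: 216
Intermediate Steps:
Function('q')(v, x) = Add(v, Mul(2, x)) (Function('q')(v, x) = Add(Add(v, x), Mul(1, x)) = Add(Add(v, x), x) = Add(v, Mul(2, x)))
Mul(Function('q')(-9, 5), Add(57, 159)) = Mul(Add(-9, Mul(2, 5)), Add(57, 159)) = Mul(Add(-9, 10), 216) = Mul(1, 216) = 216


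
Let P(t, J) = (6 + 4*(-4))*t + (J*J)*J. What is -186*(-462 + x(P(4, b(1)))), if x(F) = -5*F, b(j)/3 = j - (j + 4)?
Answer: -1558308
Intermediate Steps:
b(j) = -12 (b(j) = 3*(j - (j + 4)) = 3*(j - (4 + j)) = 3*(j + (-4 - j)) = 3*(-4) = -12)
P(t, J) = J³ - 10*t (P(t, J) = (6 - 16)*t + J²*J = -10*t + J³ = J³ - 10*t)
-186*(-462 + x(P(4, b(1)))) = -186*(-462 - 5*((-12)³ - 10*4)) = -186*(-462 - 5*(-1728 - 40)) = -186*(-462 - 5*(-1768)) = -186*(-462 + 8840) = -186*8378 = -1558308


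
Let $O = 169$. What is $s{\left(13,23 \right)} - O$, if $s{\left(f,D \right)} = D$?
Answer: $-146$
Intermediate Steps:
$s{\left(13,23 \right)} - O = 23 - 169 = -146$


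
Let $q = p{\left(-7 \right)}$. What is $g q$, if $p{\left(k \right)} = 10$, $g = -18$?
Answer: $-180$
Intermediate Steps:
$q = 10$
$g q = \left(-18\right) 10 = -180$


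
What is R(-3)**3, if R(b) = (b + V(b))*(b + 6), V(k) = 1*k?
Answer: -5832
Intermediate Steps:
V(k) = k
R(b) = 2*b*(6 + b) (R(b) = (b + b)*(b + 6) = (2*b)*(6 + b) = 2*b*(6 + b))
R(-3)**3 = (2*(-3)*(6 - 3))**3 = (2*(-3)*3)**3 = (-18)**3 = -5832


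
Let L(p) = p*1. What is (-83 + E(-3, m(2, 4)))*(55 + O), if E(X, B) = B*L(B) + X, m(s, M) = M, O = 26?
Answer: -5670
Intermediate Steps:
L(p) = p
E(X, B) = X + B**2 (E(X, B) = B*B + X = B**2 + X = X + B**2)
(-83 + E(-3, m(2, 4)))*(55 + O) = (-83 + (-3 + 4**2))*(55 + 26) = (-83 + (-3 + 16))*81 = (-83 + 13)*81 = -70*81 = -5670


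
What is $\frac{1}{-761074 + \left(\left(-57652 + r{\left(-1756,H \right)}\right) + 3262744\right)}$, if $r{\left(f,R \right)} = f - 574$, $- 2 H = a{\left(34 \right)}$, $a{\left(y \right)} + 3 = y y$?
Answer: $\frac{1}{2441688} \approx 4.0955 \cdot 10^{-7}$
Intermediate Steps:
$a{\left(y \right)} = -3 + y^{2}$ ($a{\left(y \right)} = -3 + y y = -3 + y^{2}$)
$H = - \frac{1153}{2}$ ($H = - \frac{-3 + 34^{2}}{2} = - \frac{-3 + 1156}{2} = \left(- \frac{1}{2}\right) 1153 = - \frac{1153}{2} \approx -576.5$)
$r{\left(f,R \right)} = -574 + f$ ($r{\left(f,R \right)} = f - 574 = -574 + f$)
$\frac{1}{-761074 + \left(\left(-57652 + r{\left(-1756,H \right)}\right) + 3262744\right)} = \frac{1}{-761074 + \left(\left(-57652 - 2330\right) + 3262744\right)} = \frac{1}{-761074 + \left(-59982 + 3262744\right)} = \frac{1}{-761074 + 3202762} = \frac{1}{2441688}$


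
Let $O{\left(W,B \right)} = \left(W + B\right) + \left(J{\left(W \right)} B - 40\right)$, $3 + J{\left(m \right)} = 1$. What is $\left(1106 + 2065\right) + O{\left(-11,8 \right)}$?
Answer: $3112$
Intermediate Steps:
$J{\left(m \right)} = -2$ ($J{\left(m \right)} = -3 + 1 = -2$)
$O{\left(W,B \right)} = -40 + W - B$ ($O{\left(W,B \right)} = \left(W + B\right) - \left(40 + 2 B\right) = \left(B + W\right) - \left(40 + 2 B\right) = -40 + W - B$)
$\left(1106 + 2065\right) + O{\left(-11,8 \right)} = \left(1106 + 2065\right) - 59 = 3171 - 59 = 3112$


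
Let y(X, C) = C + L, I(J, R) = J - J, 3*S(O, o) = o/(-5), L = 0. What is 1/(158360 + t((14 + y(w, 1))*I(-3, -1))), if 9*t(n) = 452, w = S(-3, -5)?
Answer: 9/1425692 ≈ 6.3127e-6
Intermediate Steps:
S(O, o) = -o/15 (S(O, o) = (o/(-5))/3 = (o*(-⅕))/3 = (-o/5)/3 = -o/15)
I(J, R) = 0
w = ⅓ (w = -1/15*(-5) = ⅓ ≈ 0.33333)
y(X, C) = C (y(X, C) = C + 0 = C)
t(n) = 452/9 (t(n) = (⅑)*452 = 452/9)
1/(158360 + t((14 + y(w, 1))*I(-3, -1))) = 1/(158360 + 452/9) = 1/(1425692/9) = 9/1425692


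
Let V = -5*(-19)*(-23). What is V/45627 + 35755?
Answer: 1631391200/45627 ≈ 35755.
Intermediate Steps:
V = -2185 (V = 95*(-23) = -2185)
V/45627 + 35755 = -2185/45627 + 35755 = 1631391200/45627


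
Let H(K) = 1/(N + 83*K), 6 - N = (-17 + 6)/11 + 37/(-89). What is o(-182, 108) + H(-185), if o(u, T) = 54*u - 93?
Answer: -13551441224/1365935 ≈ -9921.0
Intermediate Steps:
N = 660/89 (N = 6 - ((-17 + 6)/11 + 37/(-89)) = 6 - (-11*1/11 + 37*(-1/89)) = 6 - (-1 - 37/89) = 6 - 1*(-126/89) = 6 + 126/89 = 660/89 ≈ 7.4157)
o(u, T) = -93 + 54*u
H(K) = 1/(660/89 + 83*K)
o(-182, 108) + H(-185) = (-93 + 54*(-182)) + 89/(660 + 7387*(-185)) = (-93 - 9828) + 89/(660 - 1366595) = -9921 + 89/(-1365935) = -9921 + 89*(-1/1365935) = -9921 - 89/1365935 = -13551441224/1365935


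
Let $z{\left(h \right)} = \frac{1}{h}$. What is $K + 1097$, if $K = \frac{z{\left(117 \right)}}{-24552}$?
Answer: $\frac{3151224647}{2872584} \approx 1097.0$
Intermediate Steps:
$K = - \frac{1}{2872584}$ ($K = \frac{1}{117 \left(-24552\right)} = \frac{1}{117} \left(- \frac{1}{24552}\right) = - \frac{1}{2872584} \approx -3.4812 \cdot 10^{-7}$)
$K + 1097 = - \frac{1}{2872584} + 1097 = \frac{3151224647}{2872584}$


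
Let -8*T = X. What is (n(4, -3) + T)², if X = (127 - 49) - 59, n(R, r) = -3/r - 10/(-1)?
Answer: 4761/64 ≈ 74.391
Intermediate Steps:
n(R, r) = 10 - 3/r (n(R, r) = -3/r - 10*(-1) = -3/r + 10 = 10 - 3/r)
X = 19 (X = 78 - 59 = 19)
T = -19/8 (T = -⅛*19 = -19/8 ≈ -2.3750)
(n(4, -3) + T)² = ((10 - 3/(-3)) - 19/8)² = ((10 - 3*(-⅓)) - 19/8)² = ((10 + 1) - 19/8)² = (11 - 19/8)² = (69/8)² = 4761/64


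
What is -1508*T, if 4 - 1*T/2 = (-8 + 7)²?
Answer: -9048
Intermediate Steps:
T = 6 (T = 8 - 2*(-8 + 7)² = 8 - 2*(-1)² = 8 - 2*1 = 8 - 2 = 6)
-1508*T = -1508*6 = -9048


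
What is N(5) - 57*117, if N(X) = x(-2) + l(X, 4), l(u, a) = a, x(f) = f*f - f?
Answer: -6659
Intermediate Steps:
x(f) = f**2 - f
N(X) = 10 (N(X) = -2*(-1 - 2) + 4 = -2*(-3) + 4 = 6 + 4 = 10)
N(5) - 57*117 = 10 - 57*117 = 10 - 6669 = -6659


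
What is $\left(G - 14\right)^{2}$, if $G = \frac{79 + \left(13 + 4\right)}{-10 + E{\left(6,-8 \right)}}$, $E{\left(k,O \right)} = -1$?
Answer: $\frac{62500}{121} \approx 516.53$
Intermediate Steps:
$G = - \frac{96}{11}$ ($G = \frac{79 + \left(13 + 4\right)}{-10 - 1} = \frac{79 + 17}{-11} = 96 \left(- \frac{1}{11}\right) = - \frac{96}{11} \approx -8.7273$)
$\left(G - 14\right)^{2} = \left(- \frac{96}{11} - 14\right)^{2} = \left(- \frac{250}{11}\right)^{2} = \frac{62500}{121}$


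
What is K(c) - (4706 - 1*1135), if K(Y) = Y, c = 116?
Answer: -3455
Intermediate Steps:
K(c) - (4706 - 1*1135) = 116 - (4706 - 1*1135) = 116 - (4706 - 1135) = 116 - 1*3571 = 116 - 3571 = -3455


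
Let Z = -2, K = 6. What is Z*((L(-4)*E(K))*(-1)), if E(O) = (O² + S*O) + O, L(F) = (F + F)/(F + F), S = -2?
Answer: 60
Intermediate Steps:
L(F) = 1 (L(F) = (2*F)/((2*F)) = (2*F)*(1/(2*F)) = 1)
E(O) = O² - O (E(O) = (O² - 2*O) + O = O² - O)
Z*((L(-4)*E(K))*(-1)) = -2*1*(6*(-1 + 6))*(-1) = -2*1*(6*5)*(-1) = -2*1*30*(-1) = -60*(-1) = -2*(-30) = 60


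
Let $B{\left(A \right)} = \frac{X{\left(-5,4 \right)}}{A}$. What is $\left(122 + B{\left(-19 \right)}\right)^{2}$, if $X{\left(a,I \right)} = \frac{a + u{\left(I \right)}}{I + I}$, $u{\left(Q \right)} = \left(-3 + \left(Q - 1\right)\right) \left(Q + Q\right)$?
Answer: $\frac{344065401}{23104} \approx 14892.0$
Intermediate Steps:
$u{\left(Q \right)} = 2 Q \left(-4 + Q\right)$ ($u{\left(Q \right)} = \left(-3 + \left(-1 + Q\right)\right) 2 Q = \left(-4 + Q\right) 2 Q = 2 Q \left(-4 + Q\right)$)
$X{\left(a,I \right)} = \frac{a + 2 I \left(-4 + I\right)}{2 I}$ ($X{\left(a,I \right)} = \frac{a + 2 I \left(-4 + I\right)}{I + I} = \frac{a + 2 I \left(-4 + I\right)}{2 I}$)
$B{\left(A \right)} = - \frac{5}{8 A}$ ($B{\left(A \right)} = \frac{-4 + 4 + \frac{1}{2} \left(-5\right) \frac{1}{4}}{A} = \frac{-4 + 4 - \frac{5}{8}}{A} = - \frac{5}{8 A}$)
$\left(122 + B{\left(-19 \right)}\right)^{2} = \left(122 - \frac{5}{8 \left(-19\right)}\right)^{2} = \left(122 - - \frac{5}{152}\right)^{2} = \left(122 + \frac{5}{152}\right)^{2} = \left(\frac{18549}{152}\right)^{2} = \frac{344065401}{23104}$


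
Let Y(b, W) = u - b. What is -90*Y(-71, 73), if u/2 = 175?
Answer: -37890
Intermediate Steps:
u = 350 (u = 2*175 = 350)
Y(b, W) = 350 - b
-90*Y(-71, 73) = -90*(350 - 1*(-71)) = -90*(350 + 71) = -90*421 = -37890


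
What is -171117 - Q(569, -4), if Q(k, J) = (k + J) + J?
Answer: -171678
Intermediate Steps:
Q(k, J) = k + 2*J (Q(k, J) = (J + k) + J = k + 2*J)
-171117 - Q(569, -4) = -171117 - (569 + 2*(-4)) = -171117 - (569 - 8) = -171117 - 1*561 = -171117 - 561 = -171678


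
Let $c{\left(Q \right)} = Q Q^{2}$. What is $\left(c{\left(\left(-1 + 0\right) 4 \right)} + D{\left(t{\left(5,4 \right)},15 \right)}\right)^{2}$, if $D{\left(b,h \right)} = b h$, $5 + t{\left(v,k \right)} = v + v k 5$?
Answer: $2062096$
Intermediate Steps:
$t{\left(v,k \right)} = -5 + v + 5 k v$ ($t{\left(v,k \right)} = -5 + \left(v + v k 5\right) = -5 + \left(v + k v 5\right) = -5 + \left(v + 5 k v\right) = -5 + v + 5 k v$)
$c{\left(Q \right)} = Q^{3}$
$\left(c{\left(\left(-1 + 0\right) 4 \right)} + D{\left(t{\left(5,4 \right)},15 \right)}\right)^{2} = \left(\left(\left(-1 + 0\right) 4\right)^{3} + \left(-5 + 5 + 5 \cdot 4 \cdot 5\right) 15\right)^{2} = \left(\left(\left(-1\right) 4\right)^{3} + \left(-5 + 5 + 100\right) 15\right)^{2} = \left(\left(-4\right)^{3} + 100 \cdot 15\right)^{2} = \left(-64 + 1500\right)^{2} = 1436^{2} = 2062096$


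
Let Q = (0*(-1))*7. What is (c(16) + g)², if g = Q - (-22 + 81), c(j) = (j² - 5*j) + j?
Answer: 17689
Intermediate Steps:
c(j) = j² - 4*j
Q = 0 (Q = 0*7 = 0)
g = -59 (g = 0 - (-22 + 81) = 0 - 1*59 = 0 - 59 = -59)
(c(16) + g)² = (16*(-4 + 16) - 59)² = (16*12 - 59)² = (192 - 59)² = 133² = 17689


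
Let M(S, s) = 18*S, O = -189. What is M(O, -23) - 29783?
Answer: -33185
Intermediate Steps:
M(O, -23) - 29783 = 18*(-189) - 29783 = -3402 - 29783 = -33185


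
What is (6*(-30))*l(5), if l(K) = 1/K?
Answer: -36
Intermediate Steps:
(6*(-30))*l(5) = (6*(-30))/5 = -180*⅕ = -36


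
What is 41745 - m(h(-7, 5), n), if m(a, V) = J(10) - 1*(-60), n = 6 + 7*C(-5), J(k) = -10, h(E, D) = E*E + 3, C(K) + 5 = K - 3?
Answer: 41695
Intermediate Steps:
C(K) = -8 + K (C(K) = -5 + (K - 3) = -5 + (-3 + K) = -8 + K)
h(E, D) = 3 + E² (h(E, D) = E² + 3 = 3 + E²)
n = -85 (n = 6 + 7*(-8 - 5) = 6 + 7*(-13) = 6 - 91 = -85)
m(a, V) = 50 (m(a, V) = -10 - 1*(-60) = -10 + 60 = 50)
41745 - m(h(-7, 5), n) = 41745 - 1*50 = 41745 - 50 = 41695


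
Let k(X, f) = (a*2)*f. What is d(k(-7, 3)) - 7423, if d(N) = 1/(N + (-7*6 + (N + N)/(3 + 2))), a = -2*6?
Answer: -5300027/714 ≈ -7423.0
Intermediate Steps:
a = -12
k(X, f) = -24*f (k(X, f) = (-12*2)*f = -24*f)
d(N) = 1/(-42 + 7*N/5) (d(N) = 1/(N + (-42 + (2*N)/5)) = 1/(N + (-42 + (2*N)*(1/5))) = 1/(N + (-42 + 2*N/5)) = 1/(-42 + 7*N/5))
d(k(-7, 3)) - 7423 = 5/(7*(-30 - 24*3)) - 7423 = 5/(7*(-30 - 72)) - 7423 = (5/7)/(-102) - 7423 = (5/7)*(-1/102) - 7423 = -5/714 - 7423 = -5300027/714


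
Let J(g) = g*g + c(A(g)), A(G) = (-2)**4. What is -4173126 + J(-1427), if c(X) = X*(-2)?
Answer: -2136829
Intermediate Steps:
A(G) = 16
c(X) = -2*X
J(g) = -32 + g**2 (J(g) = g*g - 2*16 = g**2 - 32 = -32 + g**2)
-4173126 + J(-1427) = -4173126 + (-32 + (-1427)**2) = -4173126 + (-32 + 2036329) = -4173126 + 2036297 = -2136829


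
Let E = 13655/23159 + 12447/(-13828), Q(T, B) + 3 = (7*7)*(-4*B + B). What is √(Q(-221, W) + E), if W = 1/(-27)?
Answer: √492404280853222261/480363978 ≈ 1.4608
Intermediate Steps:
W = -1/27 ≈ -0.037037
Q(T, B) = -3 - 147*B (Q(T, B) = -3 + (7*7)*(-4*B + B) = -3 + 49*(-3*B) = -3 - 147*B)
E = -99438733/320242652 (E = 13655*(1/23159) + 12447*(-1/13828) = 13655/23159 - 12447/13828 = -99438733/320242652 ≈ -0.31051)
√(Q(-221, W) + E) = √((-3 - 147*(-1/27)) - 99438733/320242652) = √((-3 + 49/9) - 99438733/320242652) = √(22/9 - 99438733/320242652) = √(6150389747/2882183868) = √492404280853222261/480363978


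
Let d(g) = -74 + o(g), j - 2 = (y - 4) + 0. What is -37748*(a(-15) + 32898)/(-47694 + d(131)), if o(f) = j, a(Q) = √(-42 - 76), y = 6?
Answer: 310458426/11941 + 9437*I*√118/11941 ≈ 25999.0 + 8.5849*I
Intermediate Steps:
a(Q) = I*√118 (a(Q) = √(-118) = I*√118)
j = 4 (j = 2 + ((6 - 4) + 0) = 2 + (2 + 0) = 2 + 2 = 4)
o(f) = 4
d(g) = -70 (d(g) = -74 + 4 = -70)
-37748*(a(-15) + 32898)/(-47694 + d(131)) = -37748*(I*√118 + 32898)/(-47694 - 70) = -(-310458426/11941 - 9437*I*√118/11941) = -37748*(-16449/23882 - I*√118/47764) = 310458426/11941 + 9437*I*√118/11941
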